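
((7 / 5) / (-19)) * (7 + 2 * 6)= -7 / 5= -1.40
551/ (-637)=-551/ 637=-0.86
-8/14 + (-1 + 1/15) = -1.50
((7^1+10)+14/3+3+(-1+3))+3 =89/3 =29.67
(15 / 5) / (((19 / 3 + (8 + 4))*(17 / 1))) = 9 / 935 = 0.01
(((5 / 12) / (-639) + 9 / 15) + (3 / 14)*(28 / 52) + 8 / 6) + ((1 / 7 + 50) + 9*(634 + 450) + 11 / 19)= 650221981481 / 66289860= 9808.77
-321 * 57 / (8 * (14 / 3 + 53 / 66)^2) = -76.45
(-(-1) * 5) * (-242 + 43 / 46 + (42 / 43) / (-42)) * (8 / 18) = -4768730 / 8901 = -535.75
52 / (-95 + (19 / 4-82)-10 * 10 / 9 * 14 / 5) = -1872 / 7321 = -0.26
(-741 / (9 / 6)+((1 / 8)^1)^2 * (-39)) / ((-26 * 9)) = 2435 / 1152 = 2.11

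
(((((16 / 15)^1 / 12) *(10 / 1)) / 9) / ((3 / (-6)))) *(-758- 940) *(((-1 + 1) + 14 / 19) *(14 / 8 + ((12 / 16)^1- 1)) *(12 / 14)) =317.75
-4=-4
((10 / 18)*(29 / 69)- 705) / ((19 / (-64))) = 28010240 / 11799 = 2373.95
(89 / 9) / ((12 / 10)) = 445 / 54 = 8.24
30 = 30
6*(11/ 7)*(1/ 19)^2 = 66/ 2527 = 0.03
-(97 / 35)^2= -9409 / 1225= -7.68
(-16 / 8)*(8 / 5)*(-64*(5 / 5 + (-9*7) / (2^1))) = -31232 / 5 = -6246.40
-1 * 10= -10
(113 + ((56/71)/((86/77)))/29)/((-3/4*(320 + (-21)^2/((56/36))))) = -80054696/320592477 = -0.25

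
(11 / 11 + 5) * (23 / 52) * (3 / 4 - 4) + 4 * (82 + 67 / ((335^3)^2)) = 53899525756015657 / 168765638375000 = 319.38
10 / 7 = 1.43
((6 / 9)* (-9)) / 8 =-3 / 4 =-0.75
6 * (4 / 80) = 3 / 10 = 0.30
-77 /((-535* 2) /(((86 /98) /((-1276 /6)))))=-129 /434420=-0.00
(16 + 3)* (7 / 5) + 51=388 / 5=77.60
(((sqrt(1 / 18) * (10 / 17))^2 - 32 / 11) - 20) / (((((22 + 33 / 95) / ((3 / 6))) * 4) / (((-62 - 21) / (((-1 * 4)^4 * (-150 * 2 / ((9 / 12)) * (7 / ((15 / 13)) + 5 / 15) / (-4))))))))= 516390227 / 7961464406016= 0.00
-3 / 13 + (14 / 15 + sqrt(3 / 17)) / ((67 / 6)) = -641 / 4355 + 6*sqrt(51) / 1139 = -0.11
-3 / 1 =-3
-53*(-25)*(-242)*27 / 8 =-4328775 / 4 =-1082193.75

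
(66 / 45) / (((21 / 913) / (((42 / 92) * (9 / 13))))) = 30129 / 1495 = 20.15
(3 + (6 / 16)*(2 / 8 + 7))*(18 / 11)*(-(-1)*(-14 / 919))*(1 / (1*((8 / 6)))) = -34587 / 323488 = -0.11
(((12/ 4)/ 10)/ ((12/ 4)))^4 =0.00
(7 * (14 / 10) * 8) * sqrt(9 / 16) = 294 / 5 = 58.80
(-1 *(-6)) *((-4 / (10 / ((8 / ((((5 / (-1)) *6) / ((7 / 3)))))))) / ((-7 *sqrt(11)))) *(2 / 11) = -32 *sqrt(11) / 9075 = -0.01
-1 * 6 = -6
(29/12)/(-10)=-29/120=-0.24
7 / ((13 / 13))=7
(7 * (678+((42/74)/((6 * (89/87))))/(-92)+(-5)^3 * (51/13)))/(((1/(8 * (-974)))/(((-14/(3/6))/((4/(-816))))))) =-57552503917307616/984607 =-58452259548.54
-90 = -90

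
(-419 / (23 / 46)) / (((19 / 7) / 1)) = -5866 / 19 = -308.74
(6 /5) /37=6 /185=0.03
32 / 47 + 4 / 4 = 79 / 47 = 1.68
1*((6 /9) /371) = 2 /1113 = 0.00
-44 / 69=-0.64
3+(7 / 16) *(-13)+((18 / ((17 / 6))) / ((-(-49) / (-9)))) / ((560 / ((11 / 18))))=-2.69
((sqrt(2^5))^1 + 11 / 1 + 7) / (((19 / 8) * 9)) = 32 * sqrt(2) / 171 + 16 / 19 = 1.11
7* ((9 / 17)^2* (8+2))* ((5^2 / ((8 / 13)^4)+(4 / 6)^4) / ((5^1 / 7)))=2837176489 / 591872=4793.56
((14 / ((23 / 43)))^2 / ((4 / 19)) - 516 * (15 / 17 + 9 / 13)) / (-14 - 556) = -285442127 / 66638130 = -4.28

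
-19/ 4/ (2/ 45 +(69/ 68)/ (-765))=-247095/ 2243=-110.16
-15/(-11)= 15/11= 1.36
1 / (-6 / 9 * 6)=-1 / 4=-0.25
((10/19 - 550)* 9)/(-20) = 4698/19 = 247.26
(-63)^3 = -250047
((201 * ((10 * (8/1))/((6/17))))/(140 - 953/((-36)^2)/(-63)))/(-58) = -1859941440/331518517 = -5.61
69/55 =1.25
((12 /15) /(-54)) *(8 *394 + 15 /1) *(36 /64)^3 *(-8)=85509 /1280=66.80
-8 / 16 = -1 / 2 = -0.50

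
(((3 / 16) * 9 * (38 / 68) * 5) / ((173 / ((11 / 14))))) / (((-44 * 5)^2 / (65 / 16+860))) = 202635 / 530038784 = 0.00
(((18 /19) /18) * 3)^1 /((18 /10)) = 5 /57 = 0.09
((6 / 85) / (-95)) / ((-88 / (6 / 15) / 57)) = 9 / 46750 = 0.00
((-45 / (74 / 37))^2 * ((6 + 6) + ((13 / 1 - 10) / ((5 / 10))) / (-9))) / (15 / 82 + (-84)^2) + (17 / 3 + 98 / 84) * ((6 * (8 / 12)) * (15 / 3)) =137.48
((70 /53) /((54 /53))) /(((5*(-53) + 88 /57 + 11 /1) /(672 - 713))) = 5453 /25902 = 0.21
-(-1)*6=6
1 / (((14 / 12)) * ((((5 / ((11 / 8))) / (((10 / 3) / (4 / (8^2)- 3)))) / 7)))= -88 / 47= -1.87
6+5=11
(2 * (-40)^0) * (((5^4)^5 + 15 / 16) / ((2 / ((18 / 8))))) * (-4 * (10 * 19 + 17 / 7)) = -18498229980468931845 / 112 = -165162767682758320.04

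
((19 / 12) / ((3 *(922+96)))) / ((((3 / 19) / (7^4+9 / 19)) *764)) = 216733 / 20999304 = 0.01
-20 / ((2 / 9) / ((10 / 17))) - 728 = -13276 / 17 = -780.94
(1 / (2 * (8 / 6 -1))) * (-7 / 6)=-7 / 4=-1.75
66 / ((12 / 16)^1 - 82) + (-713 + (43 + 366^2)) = 133285.19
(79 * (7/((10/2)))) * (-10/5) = -1106/5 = -221.20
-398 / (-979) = 398 / 979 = 0.41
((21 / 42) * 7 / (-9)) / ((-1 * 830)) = 7 / 14940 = 0.00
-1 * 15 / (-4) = 15 / 4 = 3.75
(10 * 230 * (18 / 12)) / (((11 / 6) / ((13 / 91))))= 268.83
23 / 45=0.51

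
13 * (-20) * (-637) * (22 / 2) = 1821820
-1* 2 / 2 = -1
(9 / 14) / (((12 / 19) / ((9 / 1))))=513 / 56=9.16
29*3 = 87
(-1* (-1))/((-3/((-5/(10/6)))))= 1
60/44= 1.36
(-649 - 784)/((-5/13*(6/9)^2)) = 167661/20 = 8383.05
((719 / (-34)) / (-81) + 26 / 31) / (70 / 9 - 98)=-93893 / 7702632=-0.01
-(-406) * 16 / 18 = 3248 / 9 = 360.89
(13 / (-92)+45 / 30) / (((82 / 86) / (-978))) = -2628375 / 1886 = -1393.62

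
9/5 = 1.80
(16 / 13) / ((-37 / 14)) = -224 / 481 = -0.47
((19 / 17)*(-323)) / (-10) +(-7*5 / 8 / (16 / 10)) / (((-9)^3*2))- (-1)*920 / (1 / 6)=2592254891 / 466560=5556.10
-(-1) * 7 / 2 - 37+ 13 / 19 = -32.82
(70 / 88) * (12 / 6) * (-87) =-3045 / 22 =-138.41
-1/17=-0.06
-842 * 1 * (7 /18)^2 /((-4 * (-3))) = -20629 /1944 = -10.61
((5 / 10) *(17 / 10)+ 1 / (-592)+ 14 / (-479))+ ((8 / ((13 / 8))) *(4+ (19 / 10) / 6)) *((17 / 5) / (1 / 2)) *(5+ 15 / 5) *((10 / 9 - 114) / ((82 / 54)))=-324739740888999 / 3778543600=-85943.10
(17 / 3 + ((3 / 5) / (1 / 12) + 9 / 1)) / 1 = 328 / 15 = 21.87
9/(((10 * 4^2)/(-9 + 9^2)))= 81/20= 4.05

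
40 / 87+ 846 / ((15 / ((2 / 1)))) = 49268 / 435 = 113.26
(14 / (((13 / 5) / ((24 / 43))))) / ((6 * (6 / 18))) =840 / 559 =1.50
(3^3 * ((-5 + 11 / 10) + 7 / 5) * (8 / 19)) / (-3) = 180 / 19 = 9.47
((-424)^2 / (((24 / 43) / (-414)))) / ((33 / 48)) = -2133581568 / 11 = -193961960.73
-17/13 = -1.31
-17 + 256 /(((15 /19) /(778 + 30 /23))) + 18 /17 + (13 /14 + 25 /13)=269728175429 /1067430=252689.33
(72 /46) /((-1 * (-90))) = 2 /115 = 0.02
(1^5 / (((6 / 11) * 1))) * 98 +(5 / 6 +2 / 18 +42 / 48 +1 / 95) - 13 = 1152517 / 6840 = 168.50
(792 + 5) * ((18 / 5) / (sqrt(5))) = 14346 * sqrt(5) / 25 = 1283.15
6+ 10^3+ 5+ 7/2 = 2029/2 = 1014.50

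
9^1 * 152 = 1368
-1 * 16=-16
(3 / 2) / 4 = 3 / 8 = 0.38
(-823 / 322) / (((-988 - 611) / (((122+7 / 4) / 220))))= 0.00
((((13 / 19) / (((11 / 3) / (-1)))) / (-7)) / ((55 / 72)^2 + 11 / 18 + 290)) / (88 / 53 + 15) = 10715328 / 1950084342437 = 0.00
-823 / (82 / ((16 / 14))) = -3292 / 287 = -11.47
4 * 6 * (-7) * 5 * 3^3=-22680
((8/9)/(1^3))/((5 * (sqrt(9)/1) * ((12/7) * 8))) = 0.00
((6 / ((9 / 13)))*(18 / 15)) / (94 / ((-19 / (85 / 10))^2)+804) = 37544 / 2970355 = 0.01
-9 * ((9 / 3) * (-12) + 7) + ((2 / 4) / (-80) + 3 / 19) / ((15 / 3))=3967661 / 15200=261.03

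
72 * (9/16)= 81/2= 40.50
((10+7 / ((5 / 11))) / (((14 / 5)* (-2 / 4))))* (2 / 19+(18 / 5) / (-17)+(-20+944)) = -189495176 / 11305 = -16762.07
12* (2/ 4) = 6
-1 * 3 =-3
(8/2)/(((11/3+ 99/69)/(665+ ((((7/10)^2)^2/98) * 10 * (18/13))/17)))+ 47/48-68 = 26511582787/58344000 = 454.40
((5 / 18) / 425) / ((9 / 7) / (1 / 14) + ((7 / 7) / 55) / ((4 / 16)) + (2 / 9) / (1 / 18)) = 11 / 371484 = 0.00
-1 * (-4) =4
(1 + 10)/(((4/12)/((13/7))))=429/7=61.29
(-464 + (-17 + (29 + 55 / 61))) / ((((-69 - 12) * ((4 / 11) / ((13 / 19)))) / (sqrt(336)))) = 3934931 * sqrt(21) / 93879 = 192.08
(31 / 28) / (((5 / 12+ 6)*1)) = 93 / 539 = 0.17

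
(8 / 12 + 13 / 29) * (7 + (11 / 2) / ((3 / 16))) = 10573 / 261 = 40.51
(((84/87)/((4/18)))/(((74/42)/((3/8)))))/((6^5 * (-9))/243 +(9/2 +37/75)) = -297675/91099846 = -0.00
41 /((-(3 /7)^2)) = -223.22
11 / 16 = 0.69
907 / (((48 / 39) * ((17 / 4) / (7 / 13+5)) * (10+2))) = 2721 / 34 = 80.03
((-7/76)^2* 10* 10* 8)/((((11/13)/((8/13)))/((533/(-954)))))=-5223400/1894167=-2.76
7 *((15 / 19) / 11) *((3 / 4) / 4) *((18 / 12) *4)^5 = 153090 / 209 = 732.49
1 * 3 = 3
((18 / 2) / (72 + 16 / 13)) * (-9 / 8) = -1053 / 7616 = -0.14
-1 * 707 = -707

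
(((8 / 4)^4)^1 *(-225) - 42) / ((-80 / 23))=41883 / 40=1047.08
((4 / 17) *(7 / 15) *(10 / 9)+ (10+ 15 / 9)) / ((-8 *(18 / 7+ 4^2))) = -37877 / 477360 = -0.08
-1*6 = -6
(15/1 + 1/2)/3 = 31/6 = 5.17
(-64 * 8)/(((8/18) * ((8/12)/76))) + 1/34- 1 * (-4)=-4465015/34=-131323.97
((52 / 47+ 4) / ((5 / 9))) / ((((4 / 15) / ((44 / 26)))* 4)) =8910 / 611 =14.58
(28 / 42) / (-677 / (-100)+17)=200 / 7131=0.03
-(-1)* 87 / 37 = 87 / 37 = 2.35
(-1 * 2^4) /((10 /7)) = -11.20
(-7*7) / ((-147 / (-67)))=-67 / 3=-22.33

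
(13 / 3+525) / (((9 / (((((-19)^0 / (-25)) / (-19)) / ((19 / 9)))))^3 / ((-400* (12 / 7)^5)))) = -2107441152 / 494187576229375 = -0.00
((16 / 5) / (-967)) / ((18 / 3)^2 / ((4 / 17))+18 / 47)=-0.00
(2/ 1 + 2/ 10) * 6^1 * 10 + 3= 135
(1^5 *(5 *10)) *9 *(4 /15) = 120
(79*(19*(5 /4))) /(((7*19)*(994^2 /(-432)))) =-10665 /1729063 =-0.01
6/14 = 3/7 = 0.43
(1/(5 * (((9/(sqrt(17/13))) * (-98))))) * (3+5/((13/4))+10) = -3 * sqrt(221)/11830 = -0.00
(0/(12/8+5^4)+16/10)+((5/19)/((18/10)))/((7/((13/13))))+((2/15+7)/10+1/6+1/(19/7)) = 85864/29925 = 2.87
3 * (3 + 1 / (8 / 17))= 123 / 8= 15.38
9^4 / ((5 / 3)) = 19683 / 5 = 3936.60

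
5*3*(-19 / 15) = -19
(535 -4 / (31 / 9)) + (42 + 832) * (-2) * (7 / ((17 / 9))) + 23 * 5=-3071906 / 527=-5829.04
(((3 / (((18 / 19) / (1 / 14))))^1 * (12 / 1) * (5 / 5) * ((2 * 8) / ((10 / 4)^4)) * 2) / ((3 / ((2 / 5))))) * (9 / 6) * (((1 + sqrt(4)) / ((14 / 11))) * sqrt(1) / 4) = 40128 / 153125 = 0.26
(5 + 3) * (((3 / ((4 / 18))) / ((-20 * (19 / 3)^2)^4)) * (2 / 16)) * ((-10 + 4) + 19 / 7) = -4074381 / 38043181211840000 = -0.00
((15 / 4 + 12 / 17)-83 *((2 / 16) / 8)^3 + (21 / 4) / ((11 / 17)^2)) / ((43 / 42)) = 192446548665 / 11593449472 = 16.60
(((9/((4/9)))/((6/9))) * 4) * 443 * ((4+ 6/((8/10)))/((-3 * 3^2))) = -91701/4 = -22925.25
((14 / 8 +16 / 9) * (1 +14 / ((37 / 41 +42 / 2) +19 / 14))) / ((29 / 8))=1810766 / 1161537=1.56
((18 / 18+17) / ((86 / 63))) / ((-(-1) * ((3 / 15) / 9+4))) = 25515 / 7783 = 3.28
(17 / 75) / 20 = 17 / 1500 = 0.01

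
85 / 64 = 1.33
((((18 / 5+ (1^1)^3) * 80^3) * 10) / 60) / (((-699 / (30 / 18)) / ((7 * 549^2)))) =-460094208000 / 233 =-1974653253.22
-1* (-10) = 10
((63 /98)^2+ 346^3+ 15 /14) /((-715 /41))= -332865082427 /140140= -2375232.50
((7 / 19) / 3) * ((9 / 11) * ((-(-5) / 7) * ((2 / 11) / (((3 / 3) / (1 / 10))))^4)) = 3 / 382496125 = 0.00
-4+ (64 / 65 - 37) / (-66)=-14819 / 4290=-3.45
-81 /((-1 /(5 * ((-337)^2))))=45995445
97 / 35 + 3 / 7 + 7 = 51 / 5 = 10.20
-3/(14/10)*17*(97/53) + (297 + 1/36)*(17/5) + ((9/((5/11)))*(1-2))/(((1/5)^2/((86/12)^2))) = -817404787/33390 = -24480.53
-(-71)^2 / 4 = -5041 / 4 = -1260.25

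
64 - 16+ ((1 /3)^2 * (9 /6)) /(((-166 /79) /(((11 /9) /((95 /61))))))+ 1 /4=20517863 /425790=48.19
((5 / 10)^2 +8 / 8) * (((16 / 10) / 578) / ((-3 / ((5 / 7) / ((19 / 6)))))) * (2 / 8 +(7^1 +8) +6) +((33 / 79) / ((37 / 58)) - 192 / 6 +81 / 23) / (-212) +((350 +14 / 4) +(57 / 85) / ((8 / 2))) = 14251243709488 / 40281263785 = 353.79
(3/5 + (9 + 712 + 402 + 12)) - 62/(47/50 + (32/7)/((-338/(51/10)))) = 274199738/257605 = 1064.42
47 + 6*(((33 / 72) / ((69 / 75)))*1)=4599 / 92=49.99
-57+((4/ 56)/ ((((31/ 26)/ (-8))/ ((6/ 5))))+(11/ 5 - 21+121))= 48418/ 1085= 44.62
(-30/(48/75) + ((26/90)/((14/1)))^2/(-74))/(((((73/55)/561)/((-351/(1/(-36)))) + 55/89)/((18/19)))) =-265403607800281236/3693340925667295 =-71.86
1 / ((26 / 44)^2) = 484 / 169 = 2.86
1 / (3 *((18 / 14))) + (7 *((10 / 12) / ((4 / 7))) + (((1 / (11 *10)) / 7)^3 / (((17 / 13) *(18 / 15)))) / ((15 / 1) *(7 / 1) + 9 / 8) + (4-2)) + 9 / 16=309085612510987 / 23720906840400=13.03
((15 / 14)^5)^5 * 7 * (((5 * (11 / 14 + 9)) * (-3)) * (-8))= 518911508442570269107818603515625 / 11249698951462093278628806656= 46126.70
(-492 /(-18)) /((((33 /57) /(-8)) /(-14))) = 174496 /33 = 5287.76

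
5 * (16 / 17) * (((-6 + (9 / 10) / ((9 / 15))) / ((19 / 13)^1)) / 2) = -2340 / 323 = -7.24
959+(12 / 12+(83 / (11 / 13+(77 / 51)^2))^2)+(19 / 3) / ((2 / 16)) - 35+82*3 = 64566852138083 / 33509860032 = 1926.80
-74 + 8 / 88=-813 / 11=-73.91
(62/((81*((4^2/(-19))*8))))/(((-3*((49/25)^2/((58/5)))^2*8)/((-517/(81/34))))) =-68025349390625/7261988997312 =-9.37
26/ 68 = 13/ 34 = 0.38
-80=-80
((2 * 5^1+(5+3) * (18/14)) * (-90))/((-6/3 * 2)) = 3195/7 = 456.43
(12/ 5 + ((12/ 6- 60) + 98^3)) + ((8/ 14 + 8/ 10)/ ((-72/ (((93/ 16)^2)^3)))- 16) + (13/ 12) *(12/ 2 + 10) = 828310739305447/ 880803840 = 940403.19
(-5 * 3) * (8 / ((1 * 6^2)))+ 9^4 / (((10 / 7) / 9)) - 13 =1239539 / 30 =41317.97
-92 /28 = -23 /7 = -3.29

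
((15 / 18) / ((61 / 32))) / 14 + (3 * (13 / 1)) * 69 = 3447211 / 1281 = 2691.03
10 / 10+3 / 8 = 11 / 8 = 1.38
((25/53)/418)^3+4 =43492707648681/10873176908264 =4.00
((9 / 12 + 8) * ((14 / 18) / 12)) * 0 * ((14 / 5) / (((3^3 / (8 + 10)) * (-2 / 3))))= 0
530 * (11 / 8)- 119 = 2439 / 4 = 609.75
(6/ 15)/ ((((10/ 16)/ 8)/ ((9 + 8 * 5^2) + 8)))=27776/ 25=1111.04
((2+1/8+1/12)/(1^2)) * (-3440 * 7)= -159530/3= -53176.67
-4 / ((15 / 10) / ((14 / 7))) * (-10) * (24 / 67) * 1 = 1280 / 67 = 19.10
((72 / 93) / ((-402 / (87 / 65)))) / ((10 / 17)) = -2958 / 675025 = -0.00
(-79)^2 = 6241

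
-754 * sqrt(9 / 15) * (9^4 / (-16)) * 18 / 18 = 239495.32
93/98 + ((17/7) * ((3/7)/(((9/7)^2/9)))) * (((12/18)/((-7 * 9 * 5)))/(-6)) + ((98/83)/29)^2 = 657175805497/689849786430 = 0.95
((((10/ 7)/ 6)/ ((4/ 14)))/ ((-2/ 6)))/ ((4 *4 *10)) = -1/ 64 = -0.02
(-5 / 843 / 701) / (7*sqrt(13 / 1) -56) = 5*sqrt(13) / 210966651+40 / 210966651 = 0.00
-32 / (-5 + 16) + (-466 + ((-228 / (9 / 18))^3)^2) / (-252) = -49448343272031677 / 1386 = -35677015347786.20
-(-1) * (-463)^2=214369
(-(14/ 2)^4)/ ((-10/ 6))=7203/ 5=1440.60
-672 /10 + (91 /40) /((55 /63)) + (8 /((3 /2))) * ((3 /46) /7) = -22861627 /354200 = -64.54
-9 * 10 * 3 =-270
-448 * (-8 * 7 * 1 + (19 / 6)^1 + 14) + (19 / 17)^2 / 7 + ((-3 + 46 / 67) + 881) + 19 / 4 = 29733816241 / 1626492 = 18280.95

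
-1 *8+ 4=-4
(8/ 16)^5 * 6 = 3/ 16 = 0.19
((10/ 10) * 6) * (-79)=-474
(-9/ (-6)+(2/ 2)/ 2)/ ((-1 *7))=-2/ 7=-0.29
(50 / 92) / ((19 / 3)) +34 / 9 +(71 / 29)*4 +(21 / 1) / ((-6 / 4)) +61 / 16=6330973 / 1824912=3.47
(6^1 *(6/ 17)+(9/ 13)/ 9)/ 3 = 485/ 663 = 0.73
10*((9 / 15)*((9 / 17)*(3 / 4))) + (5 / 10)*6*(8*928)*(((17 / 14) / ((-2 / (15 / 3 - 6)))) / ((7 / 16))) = 51496833 / 1666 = 30910.46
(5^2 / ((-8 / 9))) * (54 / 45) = -135 / 4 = -33.75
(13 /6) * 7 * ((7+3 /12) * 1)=2639 /24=109.96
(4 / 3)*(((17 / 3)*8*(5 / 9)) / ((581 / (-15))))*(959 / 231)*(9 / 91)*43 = -80117600 / 5234229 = -15.31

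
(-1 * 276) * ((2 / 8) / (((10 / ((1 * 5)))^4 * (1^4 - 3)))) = 69 / 32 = 2.16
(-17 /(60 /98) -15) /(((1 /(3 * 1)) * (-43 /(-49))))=-62867 /430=-146.20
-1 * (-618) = 618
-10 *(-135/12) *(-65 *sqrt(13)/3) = -4875 *sqrt(13)/2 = -8788.53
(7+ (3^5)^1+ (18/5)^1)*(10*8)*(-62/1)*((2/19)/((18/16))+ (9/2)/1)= -988045888/171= -5778046.13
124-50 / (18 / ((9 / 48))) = 5927 / 48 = 123.48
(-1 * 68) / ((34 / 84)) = -168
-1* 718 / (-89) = 718 / 89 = 8.07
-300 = -300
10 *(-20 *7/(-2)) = 700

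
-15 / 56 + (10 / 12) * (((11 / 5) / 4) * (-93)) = -1201 / 28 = -42.89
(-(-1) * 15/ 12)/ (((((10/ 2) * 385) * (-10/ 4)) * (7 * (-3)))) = 0.00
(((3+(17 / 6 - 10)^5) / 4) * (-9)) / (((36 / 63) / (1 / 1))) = 1028895805 / 13824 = 74428.23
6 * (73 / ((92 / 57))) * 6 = 37449 / 23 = 1628.22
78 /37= 2.11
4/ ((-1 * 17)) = -4/ 17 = -0.24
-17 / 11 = -1.55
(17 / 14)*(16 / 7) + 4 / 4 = 185 / 49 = 3.78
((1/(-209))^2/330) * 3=1/4804910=0.00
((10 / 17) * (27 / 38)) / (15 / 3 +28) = 45 / 3553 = 0.01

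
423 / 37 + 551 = 20810 / 37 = 562.43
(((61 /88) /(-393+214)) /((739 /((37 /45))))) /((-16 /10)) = 2257 /838132416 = 0.00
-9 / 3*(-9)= 27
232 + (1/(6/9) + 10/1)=487/2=243.50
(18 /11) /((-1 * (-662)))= 0.00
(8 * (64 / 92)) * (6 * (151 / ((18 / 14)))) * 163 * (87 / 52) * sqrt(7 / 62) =159886048 * sqrt(434) / 9269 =359354.06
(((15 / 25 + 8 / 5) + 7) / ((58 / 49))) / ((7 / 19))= 3059 / 145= 21.10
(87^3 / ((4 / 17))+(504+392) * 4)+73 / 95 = 1064844557 / 380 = 2802222.52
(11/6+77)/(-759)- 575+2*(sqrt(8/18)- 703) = -819625/414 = -1979.77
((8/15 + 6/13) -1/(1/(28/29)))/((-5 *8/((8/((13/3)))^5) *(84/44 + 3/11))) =-25242624/3499436525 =-0.01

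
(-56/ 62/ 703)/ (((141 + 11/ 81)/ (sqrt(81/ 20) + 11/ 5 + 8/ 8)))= -4536/ 155710985 - 5103 * sqrt(5)/ 622843940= -0.00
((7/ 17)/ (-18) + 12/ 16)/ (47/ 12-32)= -445/ 17187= -0.03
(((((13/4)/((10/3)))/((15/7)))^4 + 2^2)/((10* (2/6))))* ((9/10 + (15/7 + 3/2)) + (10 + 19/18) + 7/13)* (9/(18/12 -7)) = -32.03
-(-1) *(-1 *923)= -923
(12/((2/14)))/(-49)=-12/7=-1.71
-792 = -792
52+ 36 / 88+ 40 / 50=5853 / 110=53.21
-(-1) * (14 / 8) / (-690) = -7 / 2760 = -0.00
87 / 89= 0.98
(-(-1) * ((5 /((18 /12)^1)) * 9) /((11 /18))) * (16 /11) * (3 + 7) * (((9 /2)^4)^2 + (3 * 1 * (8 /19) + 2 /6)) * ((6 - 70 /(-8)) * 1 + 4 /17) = 562568947755075 /312664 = 1799276372.58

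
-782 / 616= -391 / 308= -1.27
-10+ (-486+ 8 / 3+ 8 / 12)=-1478 / 3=-492.67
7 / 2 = 3.50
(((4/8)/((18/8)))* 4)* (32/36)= 64/81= 0.79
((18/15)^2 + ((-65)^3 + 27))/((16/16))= -6864914/25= -274596.56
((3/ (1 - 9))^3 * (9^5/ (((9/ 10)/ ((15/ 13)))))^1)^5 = -413976155031408237444281574228515625/ 408240970811834368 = -1014048526800651077.64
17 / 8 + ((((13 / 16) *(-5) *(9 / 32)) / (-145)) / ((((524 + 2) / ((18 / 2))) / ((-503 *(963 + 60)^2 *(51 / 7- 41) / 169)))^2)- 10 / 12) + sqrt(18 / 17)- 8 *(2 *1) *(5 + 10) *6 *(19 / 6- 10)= 3 *sqrt(34) / 17 + 2109558043462027709274611 / 82921443975552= 25440440281.88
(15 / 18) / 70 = 1 / 84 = 0.01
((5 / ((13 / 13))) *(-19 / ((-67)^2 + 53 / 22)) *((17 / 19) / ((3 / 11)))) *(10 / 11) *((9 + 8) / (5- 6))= 317900 / 296433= 1.07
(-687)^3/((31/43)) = -13942436229/31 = -449756007.39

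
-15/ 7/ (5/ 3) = -9/ 7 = -1.29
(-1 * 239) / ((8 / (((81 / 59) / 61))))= -19359 / 28792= -0.67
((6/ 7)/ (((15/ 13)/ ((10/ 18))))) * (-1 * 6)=-52/ 21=-2.48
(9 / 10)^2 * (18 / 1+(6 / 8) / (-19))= 22113 / 1520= 14.55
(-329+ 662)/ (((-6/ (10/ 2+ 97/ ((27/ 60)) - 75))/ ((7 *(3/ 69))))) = -169645/ 69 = -2458.62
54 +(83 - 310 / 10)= 106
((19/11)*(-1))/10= -19/110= -0.17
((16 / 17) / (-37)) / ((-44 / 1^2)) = 4 / 6919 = 0.00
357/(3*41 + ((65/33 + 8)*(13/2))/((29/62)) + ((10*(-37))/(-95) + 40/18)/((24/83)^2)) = 1.07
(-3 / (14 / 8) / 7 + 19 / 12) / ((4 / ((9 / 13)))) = 2361 / 10192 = 0.23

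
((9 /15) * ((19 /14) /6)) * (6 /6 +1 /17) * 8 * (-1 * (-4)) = 2736 /595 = 4.60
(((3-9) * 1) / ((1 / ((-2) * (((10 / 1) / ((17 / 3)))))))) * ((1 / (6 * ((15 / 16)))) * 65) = 4160 / 17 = 244.71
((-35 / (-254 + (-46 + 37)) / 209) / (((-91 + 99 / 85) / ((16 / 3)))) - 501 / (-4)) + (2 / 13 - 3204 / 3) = -15429726999935 / 16369392468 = -942.60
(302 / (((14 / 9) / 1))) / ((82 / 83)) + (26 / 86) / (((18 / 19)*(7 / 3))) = 7280470 / 37023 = 196.65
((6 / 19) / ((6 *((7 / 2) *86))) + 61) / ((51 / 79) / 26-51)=-716558440 / 598796457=-1.20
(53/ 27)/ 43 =53/ 1161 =0.05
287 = 287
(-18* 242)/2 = -2178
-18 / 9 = -2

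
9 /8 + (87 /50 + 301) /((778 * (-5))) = 407351 /389000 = 1.05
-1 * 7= -7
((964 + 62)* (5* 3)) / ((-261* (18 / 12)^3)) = -17.47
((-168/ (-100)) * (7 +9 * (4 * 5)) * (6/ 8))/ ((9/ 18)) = 11781/ 25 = 471.24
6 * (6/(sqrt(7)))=36 * sqrt(7)/7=13.61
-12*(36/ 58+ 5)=-1956/ 29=-67.45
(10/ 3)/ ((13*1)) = 10/ 39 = 0.26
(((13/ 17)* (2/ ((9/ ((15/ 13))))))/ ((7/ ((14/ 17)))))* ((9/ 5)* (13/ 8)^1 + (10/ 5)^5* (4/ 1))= 5237/ 1734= 3.02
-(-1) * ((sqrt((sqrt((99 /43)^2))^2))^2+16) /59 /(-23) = -39385 /2509093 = -0.02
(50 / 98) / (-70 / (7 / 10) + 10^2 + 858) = 25 / 42042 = 0.00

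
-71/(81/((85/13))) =-6035/1053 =-5.73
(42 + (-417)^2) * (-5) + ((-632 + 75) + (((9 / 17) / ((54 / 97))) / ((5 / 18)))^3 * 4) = -534320375816 / 614125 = -870051.50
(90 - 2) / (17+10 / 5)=88 / 19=4.63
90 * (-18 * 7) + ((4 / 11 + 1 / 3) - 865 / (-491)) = -183702182 / 16203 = -11337.54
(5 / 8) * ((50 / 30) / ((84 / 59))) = 1475 / 2016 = 0.73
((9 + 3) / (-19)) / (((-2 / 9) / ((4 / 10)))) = 108 / 95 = 1.14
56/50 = 28/25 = 1.12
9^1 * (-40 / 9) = -40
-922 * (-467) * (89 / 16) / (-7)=-19160543 / 56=-342152.55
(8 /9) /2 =0.44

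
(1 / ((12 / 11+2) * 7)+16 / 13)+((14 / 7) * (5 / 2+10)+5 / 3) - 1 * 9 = 175835 / 9282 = 18.94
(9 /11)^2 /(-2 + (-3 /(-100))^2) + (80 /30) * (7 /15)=99009016 /108850995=0.91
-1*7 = -7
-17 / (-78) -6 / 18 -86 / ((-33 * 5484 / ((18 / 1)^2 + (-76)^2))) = 3274171 / 1176318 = 2.78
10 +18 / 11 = 128 / 11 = 11.64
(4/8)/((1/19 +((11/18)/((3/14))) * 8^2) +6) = 0.00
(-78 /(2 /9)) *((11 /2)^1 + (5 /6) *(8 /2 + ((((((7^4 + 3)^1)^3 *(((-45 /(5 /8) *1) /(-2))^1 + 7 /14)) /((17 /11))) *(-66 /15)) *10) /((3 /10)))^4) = -2358738637049926107791266167544181862937952486021589315684726269 /1503378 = -1568959128742023701152515000000000000000000000000000000000.00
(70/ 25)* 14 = 196/ 5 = 39.20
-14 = -14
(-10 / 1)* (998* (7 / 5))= -13972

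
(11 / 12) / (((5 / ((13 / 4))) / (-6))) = -143 / 40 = -3.58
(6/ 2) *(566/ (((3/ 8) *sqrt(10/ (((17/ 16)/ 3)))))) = 566 *sqrt(510)/ 15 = 852.14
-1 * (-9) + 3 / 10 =93 / 10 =9.30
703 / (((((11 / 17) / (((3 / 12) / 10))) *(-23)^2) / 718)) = 4290409 / 116380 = 36.87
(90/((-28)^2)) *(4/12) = 15/392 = 0.04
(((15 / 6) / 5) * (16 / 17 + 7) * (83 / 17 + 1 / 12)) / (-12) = -15195 / 9248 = -1.64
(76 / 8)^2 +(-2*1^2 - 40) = 193 / 4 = 48.25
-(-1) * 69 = 69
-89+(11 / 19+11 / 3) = -4831 / 57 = -84.75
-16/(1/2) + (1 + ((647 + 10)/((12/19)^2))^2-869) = 694250209/256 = 2711914.88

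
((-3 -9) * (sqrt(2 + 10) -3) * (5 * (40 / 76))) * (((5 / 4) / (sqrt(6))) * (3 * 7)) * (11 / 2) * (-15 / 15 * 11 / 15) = -63525 * sqrt(6) / 38 + 63525 * sqrt(2) / 19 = 633.47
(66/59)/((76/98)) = 1617/1121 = 1.44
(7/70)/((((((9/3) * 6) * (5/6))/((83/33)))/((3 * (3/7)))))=83/3850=0.02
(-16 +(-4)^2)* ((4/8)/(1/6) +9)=0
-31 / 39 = -0.79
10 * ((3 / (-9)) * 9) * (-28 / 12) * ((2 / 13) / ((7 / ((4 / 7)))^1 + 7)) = 80 / 143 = 0.56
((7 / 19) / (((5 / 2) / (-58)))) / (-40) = 203 / 950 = 0.21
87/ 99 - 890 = -29341/ 33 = -889.12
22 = 22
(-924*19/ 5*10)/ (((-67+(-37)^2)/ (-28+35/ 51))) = 1164548/ 1581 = 736.59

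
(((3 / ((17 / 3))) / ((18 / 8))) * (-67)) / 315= -268 / 5355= -0.05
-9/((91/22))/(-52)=99/2366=0.04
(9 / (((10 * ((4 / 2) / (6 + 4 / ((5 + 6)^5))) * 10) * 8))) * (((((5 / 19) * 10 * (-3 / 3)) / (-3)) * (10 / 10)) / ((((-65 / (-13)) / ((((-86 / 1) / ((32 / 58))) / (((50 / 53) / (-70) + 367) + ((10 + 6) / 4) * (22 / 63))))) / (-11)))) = 1207037050569 / 43797641181184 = 0.03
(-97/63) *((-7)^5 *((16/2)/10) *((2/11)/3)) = 1863176/1485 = 1254.66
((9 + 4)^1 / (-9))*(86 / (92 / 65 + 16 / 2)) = -36335 / 2754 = -13.19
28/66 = 14/33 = 0.42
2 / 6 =1 / 3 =0.33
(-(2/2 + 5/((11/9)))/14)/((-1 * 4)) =0.09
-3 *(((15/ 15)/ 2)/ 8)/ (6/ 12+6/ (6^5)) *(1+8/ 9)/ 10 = -459/ 6490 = -0.07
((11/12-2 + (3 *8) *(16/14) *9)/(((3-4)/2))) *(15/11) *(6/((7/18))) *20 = -111483000/539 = -206833.02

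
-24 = -24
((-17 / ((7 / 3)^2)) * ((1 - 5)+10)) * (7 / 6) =-21.86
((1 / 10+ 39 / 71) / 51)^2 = 212521 / 1311164100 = 0.00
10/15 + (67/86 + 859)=221995/258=860.45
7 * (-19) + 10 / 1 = -123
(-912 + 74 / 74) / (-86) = 911 / 86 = 10.59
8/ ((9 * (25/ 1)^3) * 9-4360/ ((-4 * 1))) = 8/ 1266715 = 0.00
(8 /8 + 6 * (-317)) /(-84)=1901 /84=22.63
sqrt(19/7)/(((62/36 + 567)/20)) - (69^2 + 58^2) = -8125 + 360* sqrt(133)/71659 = -8124.94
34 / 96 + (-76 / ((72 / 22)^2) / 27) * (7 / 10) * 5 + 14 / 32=-1121 / 8748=-0.13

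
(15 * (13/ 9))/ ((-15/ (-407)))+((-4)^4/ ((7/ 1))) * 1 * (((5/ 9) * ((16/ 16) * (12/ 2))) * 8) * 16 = 16191.70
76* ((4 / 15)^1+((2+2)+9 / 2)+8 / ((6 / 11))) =26714 / 15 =1780.93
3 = 3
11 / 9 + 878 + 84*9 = 14717 / 9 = 1635.22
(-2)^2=4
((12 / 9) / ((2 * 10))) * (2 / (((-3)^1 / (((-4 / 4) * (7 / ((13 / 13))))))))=14 / 45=0.31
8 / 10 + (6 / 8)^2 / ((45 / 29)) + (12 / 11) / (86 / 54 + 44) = 1285233 / 1083280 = 1.19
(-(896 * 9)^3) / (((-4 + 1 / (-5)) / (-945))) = -117986977382400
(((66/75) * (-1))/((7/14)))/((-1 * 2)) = 22/25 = 0.88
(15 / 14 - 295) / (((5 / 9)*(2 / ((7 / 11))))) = -7407 / 44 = -168.34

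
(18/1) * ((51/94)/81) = 17/141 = 0.12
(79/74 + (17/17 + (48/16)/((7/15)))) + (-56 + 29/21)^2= 2991.74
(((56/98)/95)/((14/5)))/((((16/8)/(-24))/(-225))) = 5.80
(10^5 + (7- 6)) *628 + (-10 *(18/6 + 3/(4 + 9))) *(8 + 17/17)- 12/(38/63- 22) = 275128279865/4381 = 62800337.79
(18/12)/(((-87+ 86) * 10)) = -3/20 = -0.15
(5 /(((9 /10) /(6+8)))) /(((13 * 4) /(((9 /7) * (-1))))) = -25 /13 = -1.92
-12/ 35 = -0.34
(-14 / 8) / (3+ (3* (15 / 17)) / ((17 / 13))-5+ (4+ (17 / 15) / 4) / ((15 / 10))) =-91035 / 149806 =-0.61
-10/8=-5/4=-1.25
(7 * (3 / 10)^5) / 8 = 1701 / 800000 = 0.00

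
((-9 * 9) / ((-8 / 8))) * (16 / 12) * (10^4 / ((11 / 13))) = 14040000 / 11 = 1276363.64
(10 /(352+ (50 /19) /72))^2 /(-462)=-7797600 /4464557701373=-0.00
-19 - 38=-57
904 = 904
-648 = -648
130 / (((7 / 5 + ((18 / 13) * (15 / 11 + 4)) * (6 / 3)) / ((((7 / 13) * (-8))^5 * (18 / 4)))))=-1363061145600 / 25531337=-53387.77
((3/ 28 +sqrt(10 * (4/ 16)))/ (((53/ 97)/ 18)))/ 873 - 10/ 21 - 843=-1877569/ 2226 +sqrt(10)/ 53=-843.41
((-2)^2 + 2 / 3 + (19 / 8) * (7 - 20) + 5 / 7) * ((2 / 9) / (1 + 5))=-4283 / 4536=-0.94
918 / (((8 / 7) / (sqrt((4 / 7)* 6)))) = 459* sqrt(42) / 2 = 1487.33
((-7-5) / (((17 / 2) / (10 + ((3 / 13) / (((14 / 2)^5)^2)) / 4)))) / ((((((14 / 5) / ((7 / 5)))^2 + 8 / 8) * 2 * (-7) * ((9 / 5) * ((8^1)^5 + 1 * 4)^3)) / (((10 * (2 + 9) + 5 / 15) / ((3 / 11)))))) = 534816038447603 / 415282199968061578615514688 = 0.00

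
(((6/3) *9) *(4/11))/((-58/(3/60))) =-9/1595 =-0.01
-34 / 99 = -0.34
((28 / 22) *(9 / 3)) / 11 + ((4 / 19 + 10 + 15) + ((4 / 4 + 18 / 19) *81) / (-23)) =988774 / 52877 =18.70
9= 9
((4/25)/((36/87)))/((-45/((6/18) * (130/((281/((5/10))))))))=-377/569025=-0.00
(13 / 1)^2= 169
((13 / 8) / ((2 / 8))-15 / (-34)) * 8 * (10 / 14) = 4720 / 119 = 39.66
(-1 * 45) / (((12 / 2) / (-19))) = 285 / 2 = 142.50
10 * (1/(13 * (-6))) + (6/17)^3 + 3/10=413411/1916070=0.22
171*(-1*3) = -513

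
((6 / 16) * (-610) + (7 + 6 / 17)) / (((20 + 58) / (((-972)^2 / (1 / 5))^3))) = -66126741198612068160000 / 221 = -299216023523131530135.75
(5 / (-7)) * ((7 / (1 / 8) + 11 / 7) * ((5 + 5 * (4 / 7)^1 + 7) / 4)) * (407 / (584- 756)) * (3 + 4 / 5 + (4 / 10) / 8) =23455003 / 16856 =1391.49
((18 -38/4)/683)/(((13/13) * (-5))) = -17/6830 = -0.00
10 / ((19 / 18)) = 180 / 19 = 9.47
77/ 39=1.97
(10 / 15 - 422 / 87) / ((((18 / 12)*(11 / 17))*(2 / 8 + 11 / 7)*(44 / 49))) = -249704 / 94743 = -2.64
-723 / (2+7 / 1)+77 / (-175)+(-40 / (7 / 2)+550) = 240344 / 525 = 457.80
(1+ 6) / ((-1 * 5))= -7 / 5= -1.40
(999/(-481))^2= 729/169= 4.31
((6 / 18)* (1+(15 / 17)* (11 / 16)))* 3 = 437 / 272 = 1.61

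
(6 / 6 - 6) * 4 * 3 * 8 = -480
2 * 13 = 26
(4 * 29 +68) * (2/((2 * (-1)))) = -184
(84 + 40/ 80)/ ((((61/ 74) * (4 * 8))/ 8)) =6253/ 244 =25.63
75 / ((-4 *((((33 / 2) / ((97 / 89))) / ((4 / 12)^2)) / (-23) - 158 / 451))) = 75463575 / 25252558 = 2.99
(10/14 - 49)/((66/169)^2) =-4826809/15246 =-316.60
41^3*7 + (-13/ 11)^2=482448.40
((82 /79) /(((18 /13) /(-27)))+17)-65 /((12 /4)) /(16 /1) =-17423 /3792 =-4.59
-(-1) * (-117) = -117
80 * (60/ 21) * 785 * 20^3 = 1435428571.43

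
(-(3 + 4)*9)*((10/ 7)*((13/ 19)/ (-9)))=130/ 19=6.84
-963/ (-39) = 24.69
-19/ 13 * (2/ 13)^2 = -0.03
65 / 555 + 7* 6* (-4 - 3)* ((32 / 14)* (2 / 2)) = -671.88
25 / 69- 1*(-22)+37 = 4096 / 69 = 59.36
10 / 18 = 5 / 9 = 0.56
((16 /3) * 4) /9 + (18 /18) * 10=12.37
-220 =-220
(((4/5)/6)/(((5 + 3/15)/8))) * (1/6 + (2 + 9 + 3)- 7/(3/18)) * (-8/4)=1336/117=11.42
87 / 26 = 3.35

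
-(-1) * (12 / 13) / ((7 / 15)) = 180 / 91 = 1.98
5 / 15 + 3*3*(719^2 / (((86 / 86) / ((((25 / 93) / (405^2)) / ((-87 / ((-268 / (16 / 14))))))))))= 246386935 / 11796678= 20.89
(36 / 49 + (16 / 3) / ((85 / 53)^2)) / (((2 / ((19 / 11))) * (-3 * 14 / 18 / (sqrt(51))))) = -28334282 * sqrt(51) / 27259925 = -7.42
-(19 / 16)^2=-361 / 256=-1.41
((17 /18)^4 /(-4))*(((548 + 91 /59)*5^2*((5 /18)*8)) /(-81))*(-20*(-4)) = 1692500864375 /282195171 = 5997.63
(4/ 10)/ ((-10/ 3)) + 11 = 272/ 25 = 10.88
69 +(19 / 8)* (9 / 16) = 9003 / 128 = 70.34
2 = 2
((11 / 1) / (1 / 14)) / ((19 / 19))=154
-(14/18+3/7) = -76/63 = -1.21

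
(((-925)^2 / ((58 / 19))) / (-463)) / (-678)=16256875 / 18207012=0.89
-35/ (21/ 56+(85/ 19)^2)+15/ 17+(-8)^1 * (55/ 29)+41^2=1664.99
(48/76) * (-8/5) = -96/95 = -1.01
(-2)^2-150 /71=134 /71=1.89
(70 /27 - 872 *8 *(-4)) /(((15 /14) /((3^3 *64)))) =675116288 /15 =45007752.53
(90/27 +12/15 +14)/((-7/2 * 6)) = -272/315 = -0.86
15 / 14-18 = -237 / 14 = -16.93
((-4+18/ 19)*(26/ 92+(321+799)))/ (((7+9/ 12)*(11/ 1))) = -40.12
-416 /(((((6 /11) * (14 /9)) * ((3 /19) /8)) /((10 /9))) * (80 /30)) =-217360 /21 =-10350.48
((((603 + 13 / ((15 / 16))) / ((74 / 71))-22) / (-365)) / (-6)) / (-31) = -632543 / 75357900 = -0.01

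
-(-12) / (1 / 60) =720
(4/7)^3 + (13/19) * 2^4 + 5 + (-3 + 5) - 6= 79077/6517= 12.13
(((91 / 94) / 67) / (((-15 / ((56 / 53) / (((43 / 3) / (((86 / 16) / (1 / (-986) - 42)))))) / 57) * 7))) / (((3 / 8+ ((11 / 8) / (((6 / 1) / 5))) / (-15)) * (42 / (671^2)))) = 3947493370392 / 1486016674115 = 2.66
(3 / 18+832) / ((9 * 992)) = 4993 / 53568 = 0.09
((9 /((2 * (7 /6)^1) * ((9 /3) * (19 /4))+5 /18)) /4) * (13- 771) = -61398 /1207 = -50.87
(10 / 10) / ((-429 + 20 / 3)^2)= 9 / 1605289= 0.00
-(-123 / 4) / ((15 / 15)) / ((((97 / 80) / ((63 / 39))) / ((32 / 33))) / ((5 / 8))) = 344400 / 13871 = 24.83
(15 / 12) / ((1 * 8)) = 5 / 32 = 0.16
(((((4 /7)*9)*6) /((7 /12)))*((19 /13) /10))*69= 1699056 /3185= 533.46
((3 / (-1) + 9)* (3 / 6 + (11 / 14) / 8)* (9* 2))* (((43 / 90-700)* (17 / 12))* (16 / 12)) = -71708023 / 840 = -85366.69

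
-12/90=-2/15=-0.13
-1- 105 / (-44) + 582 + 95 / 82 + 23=1096011 / 1804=607.54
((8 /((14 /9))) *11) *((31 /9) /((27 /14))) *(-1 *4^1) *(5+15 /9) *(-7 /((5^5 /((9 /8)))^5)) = 1740123 /15258789062500000000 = 0.00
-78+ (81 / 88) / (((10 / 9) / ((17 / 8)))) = -536727 / 7040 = -76.24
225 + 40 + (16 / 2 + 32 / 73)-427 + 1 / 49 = -153.54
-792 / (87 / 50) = -13200 / 29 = -455.17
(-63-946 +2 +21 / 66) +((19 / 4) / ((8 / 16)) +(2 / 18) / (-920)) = -90823331 / 91080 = -997.18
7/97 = 0.07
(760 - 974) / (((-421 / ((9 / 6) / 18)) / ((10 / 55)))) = 0.01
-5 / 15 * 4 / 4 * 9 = -3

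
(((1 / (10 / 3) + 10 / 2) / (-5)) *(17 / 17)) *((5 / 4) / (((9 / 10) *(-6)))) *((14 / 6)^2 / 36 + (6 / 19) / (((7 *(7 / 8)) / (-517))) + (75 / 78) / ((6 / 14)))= -5.95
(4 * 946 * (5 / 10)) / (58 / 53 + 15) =100276 / 853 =117.56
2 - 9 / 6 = 1 / 2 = 0.50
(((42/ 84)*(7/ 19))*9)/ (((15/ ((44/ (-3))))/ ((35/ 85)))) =-0.67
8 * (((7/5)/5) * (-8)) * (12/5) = -5376/125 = -43.01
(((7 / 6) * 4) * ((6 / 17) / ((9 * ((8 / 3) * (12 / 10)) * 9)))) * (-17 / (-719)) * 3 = 35 / 77652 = 0.00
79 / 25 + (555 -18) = 13504 / 25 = 540.16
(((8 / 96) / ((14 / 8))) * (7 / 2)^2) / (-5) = -7 / 60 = -0.12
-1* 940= -940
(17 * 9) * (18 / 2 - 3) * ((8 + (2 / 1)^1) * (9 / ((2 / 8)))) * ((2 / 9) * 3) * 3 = 660960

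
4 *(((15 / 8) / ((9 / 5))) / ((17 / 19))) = 475 / 102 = 4.66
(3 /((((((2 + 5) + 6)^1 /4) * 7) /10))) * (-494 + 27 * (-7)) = -900.66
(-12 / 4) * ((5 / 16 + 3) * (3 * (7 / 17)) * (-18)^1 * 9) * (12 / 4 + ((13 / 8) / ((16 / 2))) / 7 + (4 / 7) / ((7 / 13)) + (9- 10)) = 6145.47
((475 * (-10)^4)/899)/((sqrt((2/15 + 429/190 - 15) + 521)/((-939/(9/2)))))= -2973500000 * sqrt(165176310)/781544751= -48897.65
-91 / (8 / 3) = -273 / 8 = -34.12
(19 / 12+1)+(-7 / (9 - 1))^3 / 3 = 2.36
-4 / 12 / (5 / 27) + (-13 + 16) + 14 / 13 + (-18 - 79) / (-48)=13409 / 3120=4.30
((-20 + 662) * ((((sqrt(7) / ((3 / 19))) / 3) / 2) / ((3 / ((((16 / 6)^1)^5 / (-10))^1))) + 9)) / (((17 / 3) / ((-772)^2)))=10330786656 / 17 - 19851435573248 * sqrt(7) / 61965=-239913569.49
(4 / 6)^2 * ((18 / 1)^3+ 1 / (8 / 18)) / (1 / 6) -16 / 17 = 264470 / 17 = 15557.06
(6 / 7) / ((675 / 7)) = 2 / 225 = 0.01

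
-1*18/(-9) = 2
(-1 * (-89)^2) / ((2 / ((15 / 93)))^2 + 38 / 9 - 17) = -1782225 / 31721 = -56.18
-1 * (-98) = 98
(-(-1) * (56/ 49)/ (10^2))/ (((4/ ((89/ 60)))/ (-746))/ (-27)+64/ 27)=896319/ 185913700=0.00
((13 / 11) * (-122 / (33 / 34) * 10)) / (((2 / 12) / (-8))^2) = -414136320 / 121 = -3422614.21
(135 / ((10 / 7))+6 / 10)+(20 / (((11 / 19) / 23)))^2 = 763991071 / 1210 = 631397.58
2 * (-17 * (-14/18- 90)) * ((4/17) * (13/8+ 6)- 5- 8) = -103759/3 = -34586.33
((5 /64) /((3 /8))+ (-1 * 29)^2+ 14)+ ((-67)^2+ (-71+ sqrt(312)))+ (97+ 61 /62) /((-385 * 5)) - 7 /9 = 2 * sqrt(78)+ 906132257 /171864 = 5290.04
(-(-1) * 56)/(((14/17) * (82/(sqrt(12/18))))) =34 * sqrt(6)/123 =0.68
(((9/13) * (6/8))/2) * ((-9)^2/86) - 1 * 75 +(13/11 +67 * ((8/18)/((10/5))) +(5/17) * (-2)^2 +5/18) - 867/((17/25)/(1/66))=-384089557/5017584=-76.55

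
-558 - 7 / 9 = -5029 / 9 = -558.78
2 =2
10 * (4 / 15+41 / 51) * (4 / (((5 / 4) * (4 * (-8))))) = -91 / 85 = -1.07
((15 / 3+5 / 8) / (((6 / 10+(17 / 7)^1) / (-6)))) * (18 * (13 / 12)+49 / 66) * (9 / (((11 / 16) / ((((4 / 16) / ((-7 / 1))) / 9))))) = 75150 / 6413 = 11.72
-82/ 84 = -41/ 42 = -0.98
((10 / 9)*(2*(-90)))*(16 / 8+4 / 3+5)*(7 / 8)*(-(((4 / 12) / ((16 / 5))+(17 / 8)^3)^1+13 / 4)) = 87023125 / 4608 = 18885.23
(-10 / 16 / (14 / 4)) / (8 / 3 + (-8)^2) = -3 / 1120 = -0.00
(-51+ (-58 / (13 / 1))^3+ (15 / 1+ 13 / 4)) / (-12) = 10.13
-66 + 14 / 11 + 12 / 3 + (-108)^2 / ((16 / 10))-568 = 73274 / 11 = 6661.27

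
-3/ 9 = -1/ 3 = -0.33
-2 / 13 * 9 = -18 / 13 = -1.38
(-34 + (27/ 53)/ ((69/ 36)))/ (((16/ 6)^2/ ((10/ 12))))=-308415/ 78016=-3.95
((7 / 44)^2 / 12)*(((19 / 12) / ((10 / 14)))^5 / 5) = 2039173998757 / 90326016000000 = 0.02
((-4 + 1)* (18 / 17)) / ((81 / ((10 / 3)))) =-20 / 153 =-0.13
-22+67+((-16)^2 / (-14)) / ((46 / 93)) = 1293 / 161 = 8.03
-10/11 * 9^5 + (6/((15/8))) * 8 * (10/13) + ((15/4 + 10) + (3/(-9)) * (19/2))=-92064487/1716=-53650.63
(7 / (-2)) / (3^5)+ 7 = 3395 / 486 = 6.99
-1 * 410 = -410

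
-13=-13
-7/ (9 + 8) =-7/ 17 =-0.41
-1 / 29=-0.03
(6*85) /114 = 85 /19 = 4.47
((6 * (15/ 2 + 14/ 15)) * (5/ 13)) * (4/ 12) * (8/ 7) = 2024/ 273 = 7.41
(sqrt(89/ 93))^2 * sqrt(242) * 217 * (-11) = -75383 * sqrt(2)/ 3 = -35535.89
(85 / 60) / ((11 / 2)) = 17 / 66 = 0.26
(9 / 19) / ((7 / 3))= 27 / 133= 0.20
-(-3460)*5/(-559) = -17300/559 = -30.95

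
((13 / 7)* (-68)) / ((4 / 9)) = -284.14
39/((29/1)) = 39/29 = 1.34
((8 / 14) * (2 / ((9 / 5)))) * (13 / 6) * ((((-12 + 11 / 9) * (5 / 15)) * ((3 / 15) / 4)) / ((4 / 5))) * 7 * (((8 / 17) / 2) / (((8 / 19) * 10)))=-23959 / 198288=-0.12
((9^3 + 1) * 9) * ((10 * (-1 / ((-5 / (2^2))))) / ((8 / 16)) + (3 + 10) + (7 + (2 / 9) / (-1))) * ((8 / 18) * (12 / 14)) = 268640 / 3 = 89546.67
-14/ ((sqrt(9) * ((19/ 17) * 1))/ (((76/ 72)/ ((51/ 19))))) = -133/ 81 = -1.64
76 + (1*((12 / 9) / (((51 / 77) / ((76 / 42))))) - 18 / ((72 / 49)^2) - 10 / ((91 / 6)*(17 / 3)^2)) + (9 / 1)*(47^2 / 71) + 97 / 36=571093338785 / 1613285856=353.99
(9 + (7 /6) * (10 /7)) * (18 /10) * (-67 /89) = -6432 /445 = -14.45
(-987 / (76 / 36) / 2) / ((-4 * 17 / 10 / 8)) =88830 / 323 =275.02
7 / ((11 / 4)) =28 / 11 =2.55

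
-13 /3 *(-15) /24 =65 /24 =2.71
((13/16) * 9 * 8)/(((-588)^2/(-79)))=-1027/76832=-0.01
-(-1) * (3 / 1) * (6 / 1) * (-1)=-18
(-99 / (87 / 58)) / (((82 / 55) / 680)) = -1234200 / 41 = -30102.44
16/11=1.45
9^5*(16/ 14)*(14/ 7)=944784/ 7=134969.14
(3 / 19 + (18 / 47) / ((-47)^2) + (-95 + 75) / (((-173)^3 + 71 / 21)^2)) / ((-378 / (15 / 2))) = -768006394025955041795 / 244878758564021596190946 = -0.00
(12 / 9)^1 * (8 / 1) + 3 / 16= 10.85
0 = 0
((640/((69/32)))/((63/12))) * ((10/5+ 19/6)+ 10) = 532480/621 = 857.46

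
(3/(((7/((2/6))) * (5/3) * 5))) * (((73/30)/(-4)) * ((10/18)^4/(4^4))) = -365/94058496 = -0.00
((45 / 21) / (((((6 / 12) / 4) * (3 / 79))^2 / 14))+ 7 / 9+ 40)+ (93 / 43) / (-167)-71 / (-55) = 4732784668709 / 3554595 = 1331455.39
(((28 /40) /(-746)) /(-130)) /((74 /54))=0.00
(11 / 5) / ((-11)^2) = 1 / 55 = 0.02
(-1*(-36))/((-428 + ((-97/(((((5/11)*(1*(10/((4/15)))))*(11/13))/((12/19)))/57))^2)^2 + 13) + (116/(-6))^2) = 79101562500/7550015050465139869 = 0.00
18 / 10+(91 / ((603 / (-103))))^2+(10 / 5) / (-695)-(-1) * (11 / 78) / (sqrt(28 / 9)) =11 * sqrt(7) / 364+61512072296 / 252708255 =243.49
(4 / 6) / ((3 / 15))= 10 / 3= 3.33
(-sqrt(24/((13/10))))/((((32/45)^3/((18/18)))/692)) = -15764625 * sqrt(195)/26624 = -8268.52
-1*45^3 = -91125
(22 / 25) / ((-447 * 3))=-22 / 33525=-0.00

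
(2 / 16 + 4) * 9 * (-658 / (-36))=10857 / 16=678.56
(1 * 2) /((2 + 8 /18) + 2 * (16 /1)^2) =9 /2315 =0.00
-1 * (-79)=79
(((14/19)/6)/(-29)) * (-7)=49/1653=0.03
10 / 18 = 5 / 9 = 0.56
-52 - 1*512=-564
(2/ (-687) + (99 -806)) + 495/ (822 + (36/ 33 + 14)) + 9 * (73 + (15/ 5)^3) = 193.59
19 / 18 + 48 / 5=959 / 90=10.66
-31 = -31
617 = 617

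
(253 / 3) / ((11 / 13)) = 299 / 3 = 99.67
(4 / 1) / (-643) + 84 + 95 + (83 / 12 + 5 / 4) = 722065 / 3858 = 187.16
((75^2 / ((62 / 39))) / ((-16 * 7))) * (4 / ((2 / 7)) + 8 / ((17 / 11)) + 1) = -10749375 / 16864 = -637.42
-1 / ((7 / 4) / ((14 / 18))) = -4 / 9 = -0.44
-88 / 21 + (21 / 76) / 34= -226951 / 54264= -4.18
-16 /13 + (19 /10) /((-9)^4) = -1049513 /852930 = -1.23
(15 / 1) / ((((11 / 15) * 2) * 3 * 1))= 75 / 22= 3.41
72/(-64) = -9/8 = -1.12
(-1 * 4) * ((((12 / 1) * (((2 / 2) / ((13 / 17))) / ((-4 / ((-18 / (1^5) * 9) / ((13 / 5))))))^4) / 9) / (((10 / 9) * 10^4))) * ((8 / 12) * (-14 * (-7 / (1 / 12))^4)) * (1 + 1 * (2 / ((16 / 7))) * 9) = 1390046472656962646148 / 4078653605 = 340810131792.73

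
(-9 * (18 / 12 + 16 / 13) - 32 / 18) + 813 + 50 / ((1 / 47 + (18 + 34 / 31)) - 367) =23320985975 / 29651544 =786.50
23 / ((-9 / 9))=-23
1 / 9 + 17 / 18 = 1.06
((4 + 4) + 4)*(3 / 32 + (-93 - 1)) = -9015 / 8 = -1126.88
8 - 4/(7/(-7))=12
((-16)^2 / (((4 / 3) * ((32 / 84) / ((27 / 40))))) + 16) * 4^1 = 7124 / 5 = 1424.80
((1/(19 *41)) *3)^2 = 9/606841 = 0.00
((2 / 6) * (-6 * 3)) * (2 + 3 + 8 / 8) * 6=-216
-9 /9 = -1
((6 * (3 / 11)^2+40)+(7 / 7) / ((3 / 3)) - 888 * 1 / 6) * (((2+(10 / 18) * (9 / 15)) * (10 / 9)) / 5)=-180502 / 3267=-55.25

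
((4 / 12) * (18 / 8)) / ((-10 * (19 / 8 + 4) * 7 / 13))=-0.02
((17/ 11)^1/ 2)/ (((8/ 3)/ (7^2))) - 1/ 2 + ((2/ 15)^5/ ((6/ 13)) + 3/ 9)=5626245983/ 400950000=14.03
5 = 5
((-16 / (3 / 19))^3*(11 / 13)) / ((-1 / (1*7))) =2163273728 / 351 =6163173.01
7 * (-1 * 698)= -4886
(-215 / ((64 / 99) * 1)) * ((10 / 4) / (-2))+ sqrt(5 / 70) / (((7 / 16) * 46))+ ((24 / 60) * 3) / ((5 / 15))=4 * sqrt(14) / 1127+ 536733 / 1280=419.34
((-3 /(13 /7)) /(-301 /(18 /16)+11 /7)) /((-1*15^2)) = -147 /5446025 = -0.00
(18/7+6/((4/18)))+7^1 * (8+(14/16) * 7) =7193/56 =128.45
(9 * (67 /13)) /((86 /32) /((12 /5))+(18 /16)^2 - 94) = -57888 /114335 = -0.51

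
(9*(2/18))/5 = 1/5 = 0.20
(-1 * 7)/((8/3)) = -2.62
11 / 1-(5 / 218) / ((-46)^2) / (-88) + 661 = 27278727173 / 40593344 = 672.00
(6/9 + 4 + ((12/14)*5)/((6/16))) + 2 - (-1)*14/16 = 3187/168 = 18.97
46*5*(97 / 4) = 11155 / 2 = 5577.50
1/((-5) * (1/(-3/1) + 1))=-3/10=-0.30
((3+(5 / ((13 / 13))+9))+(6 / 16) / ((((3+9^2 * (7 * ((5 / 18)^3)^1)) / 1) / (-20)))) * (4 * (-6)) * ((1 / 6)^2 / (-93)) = 36014 / 304389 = 0.12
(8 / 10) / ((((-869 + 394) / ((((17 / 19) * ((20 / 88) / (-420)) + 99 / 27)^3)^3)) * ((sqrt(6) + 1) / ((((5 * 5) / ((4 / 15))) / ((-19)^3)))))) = -1479301831536111462777320149422540674515767 / 2685302562010290636015322320948398517125120 + 1479301831536111462777320149422540674515767 * sqrt(6) / 2685302562010290636015322320948398517125120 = 0.80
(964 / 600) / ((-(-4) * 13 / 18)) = 723 / 1300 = 0.56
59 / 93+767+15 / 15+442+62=1272.63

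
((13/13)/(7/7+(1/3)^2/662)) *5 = 29790/5959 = 5.00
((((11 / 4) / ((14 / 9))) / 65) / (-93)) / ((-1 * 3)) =11 / 112840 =0.00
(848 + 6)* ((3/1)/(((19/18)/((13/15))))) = 199836/95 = 2103.54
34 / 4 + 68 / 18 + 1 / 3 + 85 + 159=4619 / 18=256.61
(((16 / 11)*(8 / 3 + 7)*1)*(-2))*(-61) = 56608 / 33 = 1715.39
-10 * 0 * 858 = 0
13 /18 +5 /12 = 41 /36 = 1.14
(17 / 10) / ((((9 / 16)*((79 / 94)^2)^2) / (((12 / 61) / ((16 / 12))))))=10618185856 / 11879774705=0.89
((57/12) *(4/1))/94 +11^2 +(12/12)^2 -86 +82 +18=12803/94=136.20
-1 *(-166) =166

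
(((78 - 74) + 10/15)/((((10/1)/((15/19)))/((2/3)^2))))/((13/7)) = 196/2223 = 0.09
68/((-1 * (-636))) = 17/159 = 0.11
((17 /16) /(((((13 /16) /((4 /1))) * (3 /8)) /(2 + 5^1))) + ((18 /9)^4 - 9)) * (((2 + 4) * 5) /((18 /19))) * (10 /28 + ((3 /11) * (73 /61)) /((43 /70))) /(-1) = -1806985975 /613782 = -2944.02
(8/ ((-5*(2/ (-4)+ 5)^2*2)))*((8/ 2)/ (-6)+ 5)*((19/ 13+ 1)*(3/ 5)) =-512/ 2025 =-0.25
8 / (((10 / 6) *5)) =24 / 25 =0.96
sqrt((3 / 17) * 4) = 2 * sqrt(51) / 17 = 0.84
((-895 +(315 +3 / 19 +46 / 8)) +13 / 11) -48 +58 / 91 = -47187883 / 76076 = -620.27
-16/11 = -1.45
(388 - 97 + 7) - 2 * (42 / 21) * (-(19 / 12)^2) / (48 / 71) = 540575 / 1728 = 312.83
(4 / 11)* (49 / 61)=196 / 671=0.29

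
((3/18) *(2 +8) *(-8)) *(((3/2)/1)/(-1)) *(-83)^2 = 137780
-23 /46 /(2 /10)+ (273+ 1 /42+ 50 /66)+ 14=285.28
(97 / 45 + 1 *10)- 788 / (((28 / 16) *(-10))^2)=105647 / 11025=9.58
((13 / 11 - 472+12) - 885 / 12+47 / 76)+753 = 92399 / 418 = 221.05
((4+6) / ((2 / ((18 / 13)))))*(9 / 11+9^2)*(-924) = -6804000 / 13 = -523384.62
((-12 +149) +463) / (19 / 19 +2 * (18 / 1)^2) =600 / 649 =0.92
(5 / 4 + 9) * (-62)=-1271 / 2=-635.50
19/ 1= 19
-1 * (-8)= 8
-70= -70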